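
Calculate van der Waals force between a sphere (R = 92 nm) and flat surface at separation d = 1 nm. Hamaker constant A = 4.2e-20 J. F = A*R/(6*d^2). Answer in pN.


Convert to SI: R = 92 nm = 9.2e-08 m, d = 1 nm = 1e-09 m
F = A * R / (6 * d^2)
F = 4.2e-20 * 9.2e-08 / (6 * (1e-09)^2)
F = 6.44e-10 N = 644.0 pN

644.0


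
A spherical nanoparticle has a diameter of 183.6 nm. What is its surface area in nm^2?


Radius r = 183.6/2 = 91.8 nm
Surface area SA = 4 * pi * r^2
SA = 4 * pi * (91.8)^2
SA = 105899.82 nm^2

105899.82


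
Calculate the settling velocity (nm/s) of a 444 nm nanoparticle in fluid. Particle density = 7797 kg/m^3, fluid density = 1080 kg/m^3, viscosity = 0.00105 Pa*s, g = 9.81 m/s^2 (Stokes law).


Radius R = 444/2 nm = 2.22e-07 m
Density difference = 7797 - 1080 = 6717 kg/m^3
v = 2 * R^2 * (rho_p - rho_f) * g / (9 * eta)
v = 2 * (2.22e-07)^2 * 6717 * 9.81 / (9 * 0.00105)
v = 6.87303e-07 m/s = 687.3034 nm/s

687.3034


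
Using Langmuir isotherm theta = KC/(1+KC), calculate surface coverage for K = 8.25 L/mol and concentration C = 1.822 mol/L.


Langmuir isotherm: theta = K*C / (1 + K*C)
K*C = 8.25 * 1.822 = 15.0315
theta = 15.0315 / (1 + 15.0315) = 15.0315 / 16.0315
theta = 0.9376

0.9376


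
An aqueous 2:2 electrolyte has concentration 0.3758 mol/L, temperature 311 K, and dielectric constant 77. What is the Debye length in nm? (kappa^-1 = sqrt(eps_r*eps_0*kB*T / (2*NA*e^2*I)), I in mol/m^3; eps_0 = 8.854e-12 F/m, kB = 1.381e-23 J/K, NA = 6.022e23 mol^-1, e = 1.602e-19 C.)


Ionic strength I = 0.3758 * 2^2 * 1000 = 1503.2 mol/m^3
kappa^-1 = sqrt(77 * 8.854e-12 * 1.381e-23 * 311 / (2 * 6.022e23 * (1.602e-19)^2 * 1503.2))
kappa^-1 = 0.251 nm

0.251


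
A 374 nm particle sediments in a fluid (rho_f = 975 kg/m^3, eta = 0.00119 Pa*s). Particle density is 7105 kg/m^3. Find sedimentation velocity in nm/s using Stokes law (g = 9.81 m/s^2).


Radius R = 374/2 nm = 1.87e-07 m
Density difference = 7105 - 975 = 6130 kg/m^3
v = 2 * R^2 * (rho_p - rho_f) * g / (9 * eta)
v = 2 * (1.87e-07)^2 * 6130 * 9.81 / (9 * 0.00119)
v = 3.92693e-07 m/s = 392.6931 nm/s

392.6931


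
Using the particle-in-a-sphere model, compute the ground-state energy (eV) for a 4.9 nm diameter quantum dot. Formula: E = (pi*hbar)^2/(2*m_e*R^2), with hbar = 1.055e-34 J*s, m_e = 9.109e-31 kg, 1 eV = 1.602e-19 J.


Radius R = 4.9/2 = 2.45 nm = 2.45e-09 m
E = (pi * 1.055e-34)^2 / (2 * 9.109e-31 * (2.45e-09)^2)
E(J) = 1.00455e-20
E = E(J) / 1.602e-19 = 0.0627 eV

0.0627


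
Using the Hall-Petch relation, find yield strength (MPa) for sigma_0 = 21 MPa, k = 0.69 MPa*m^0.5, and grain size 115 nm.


d = 115 nm = 1.15e-07 m
sqrt(d) = 0.0003391165
Hall-Petch contribution = k / sqrt(d) = 0.69 / 0.0003391165 = 2034.7 MPa
sigma = sigma_0 + k/sqrt(d) = 21 + 2034.7 = 2055.7 MPa

2055.7


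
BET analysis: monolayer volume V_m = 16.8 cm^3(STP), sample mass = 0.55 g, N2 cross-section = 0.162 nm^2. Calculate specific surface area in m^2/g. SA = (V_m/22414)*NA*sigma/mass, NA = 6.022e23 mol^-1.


Number of moles in monolayer = V_m / 22414 = 16.8 / 22414 = 0.00074953
Number of molecules = moles * NA = 0.00074953 * 6.022e23
SA = molecules * sigma / mass
SA = (16.8 / 22414) * 6.022e23 * 0.162e-18 / 0.55
SA = 132.9 m^2/g

132.9


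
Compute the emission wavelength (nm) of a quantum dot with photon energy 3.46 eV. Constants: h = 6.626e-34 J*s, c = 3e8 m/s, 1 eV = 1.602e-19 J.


Convert energy: E = 3.46 eV = 3.46 * 1.602e-19 = 5.54292e-19 J
lambda = h*c / E = 6.626e-34 * 3e8 / 5.54292e-19
lambda = 3.5862e-07 m = 358.6 nm

358.6


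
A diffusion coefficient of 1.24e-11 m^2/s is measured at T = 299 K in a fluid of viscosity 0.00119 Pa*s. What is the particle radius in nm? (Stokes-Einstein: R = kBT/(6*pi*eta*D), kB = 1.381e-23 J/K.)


Stokes-Einstein: R = kB*T / (6*pi*eta*D)
R = 1.381e-23 * 299 / (6 * pi * 0.00119 * 1.24e-11)
R = 1.48455e-08 m = 14.85 nm

14.85


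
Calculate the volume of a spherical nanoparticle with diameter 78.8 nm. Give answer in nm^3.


Radius r = 78.8/2 = 39.4 nm
Volume V = (4/3) * pi * r^3
V = (4/3) * pi * (39.4)^3
V = 256198.91 nm^3

256198.91


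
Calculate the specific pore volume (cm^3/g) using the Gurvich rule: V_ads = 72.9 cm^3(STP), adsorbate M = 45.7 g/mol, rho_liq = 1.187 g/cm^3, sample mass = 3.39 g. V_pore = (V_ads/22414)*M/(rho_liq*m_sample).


Moles adsorbed n = V_ads / 22414 = 72.9 / 22414 = 3.252432e-03 mol
Liquid volume V_liq = n * M / rho_liq = 3.252432e-03 * 45.7 / 1.187 = 0.12522 cm^3
Specific pore volume V_pore = V_liq / m_sample = 0.12522 / 3.39
V_pore = 0.0369 cm^3/g

0.0369


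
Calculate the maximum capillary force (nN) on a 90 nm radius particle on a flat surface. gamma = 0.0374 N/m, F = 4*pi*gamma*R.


Convert radius: R = 90 nm = 9e-08 m
F = 4 * pi * gamma * R
F = 4 * pi * 0.0374 * 9e-08
F = 4.22984e-08 N = 42.2984 nN

42.2984


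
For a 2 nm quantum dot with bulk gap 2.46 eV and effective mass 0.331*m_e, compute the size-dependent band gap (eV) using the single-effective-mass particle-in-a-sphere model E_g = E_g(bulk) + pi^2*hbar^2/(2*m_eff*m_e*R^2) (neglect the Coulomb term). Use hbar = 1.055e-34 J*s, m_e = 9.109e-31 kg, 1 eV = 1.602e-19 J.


Radius R = 2/2 nm = 1e-09 m
Confinement energy dE = pi^2 * hbar^2 / (2 * m_eff * m_e * R^2)
dE = pi^2 * (1.055e-34)^2 / (2 * 0.331 * 9.109e-31 * (1e-09)^2) J, divided by 1.602e-19 J/eV
dE = 1.1371 eV
Total band gap = E_g(bulk) + dE = 2.46 + 1.1371 = 3.5971 eV

3.5971


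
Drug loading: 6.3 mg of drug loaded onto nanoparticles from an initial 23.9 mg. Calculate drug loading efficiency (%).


Drug loading efficiency = (drug loaded / drug initial) * 100
DLE = 6.3 / 23.9 * 100
DLE = 0.2636 * 100
DLE = 26.36%

26.36


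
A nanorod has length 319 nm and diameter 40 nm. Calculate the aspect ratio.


Aspect ratio AR = length / diameter
AR = 319 / 40
AR = 7.97

7.97


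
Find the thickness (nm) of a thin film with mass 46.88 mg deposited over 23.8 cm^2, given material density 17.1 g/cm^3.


Convert: m = 46.88 mg = 4.6880e-05 kg, A = 23.8 cm^2 = 2.3800e-03 m^2, rho = 17.1 g/cm^3 = 17100 kg/m^3
t = m / (A * rho)
t = 4.6880e-05 / (2.3800e-03 * 17100)
t = 1.1519e-06 m = 1151.9 nm

1151.9


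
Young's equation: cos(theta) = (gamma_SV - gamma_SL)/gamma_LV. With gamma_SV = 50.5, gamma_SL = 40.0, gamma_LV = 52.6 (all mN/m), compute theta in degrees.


cos(theta) = (gamma_SV - gamma_SL) / gamma_LV
cos(theta) = (50.5 - 40.0) / 52.6
cos(theta) = 0.19962
theta = arccos(0.19962) = 78.49 degrees

78.49


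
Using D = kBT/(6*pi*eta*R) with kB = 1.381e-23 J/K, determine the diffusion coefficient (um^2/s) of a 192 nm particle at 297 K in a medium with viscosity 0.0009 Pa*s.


Radius R = 192/2 = 96 nm = 9.6e-08 m
D = kB*T / (6*pi*eta*R)
D = 1.381e-23 * 297 / (6 * pi * 0.0009 * 9.6e-08)
D = 2.51846e-12 m^2/s = 2.518 um^2/s

2.518


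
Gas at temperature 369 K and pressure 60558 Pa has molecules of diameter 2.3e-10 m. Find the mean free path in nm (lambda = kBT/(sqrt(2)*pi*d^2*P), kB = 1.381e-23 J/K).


Mean free path: lambda = kB*T / (sqrt(2) * pi * d^2 * P)
lambda = 1.381e-23 * 369 / (sqrt(2) * pi * (2.3e-10)^2 * 60558)
lambda = 3.58037e-07 m
lambda = 358.04 nm

358.04


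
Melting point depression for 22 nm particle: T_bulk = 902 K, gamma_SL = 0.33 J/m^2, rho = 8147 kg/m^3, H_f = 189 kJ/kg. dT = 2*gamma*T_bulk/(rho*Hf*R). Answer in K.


Radius R = 22/2 = 11 nm = 1.1e-08 m
Convert H_f = 189 kJ/kg = 189000 J/kg
dT = 2 * gamma_SL * T_bulk / (rho * H_f * R)
dT = 2 * 0.33 * 902 / (8147 * 189000 * 1.1e-08)
dT = 35.1 K

35.1


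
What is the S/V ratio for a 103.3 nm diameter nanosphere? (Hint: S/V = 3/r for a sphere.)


Radius r = 103.3/2 = 51.65 nm
S/V = 3 / r = 3 / 51.65
S/V = 0.0581 nm^-1

0.0581


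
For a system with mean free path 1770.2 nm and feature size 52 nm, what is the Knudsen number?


Knudsen number Kn = lambda / L
Kn = 1770.2 / 52
Kn = 34.0423

34.0423


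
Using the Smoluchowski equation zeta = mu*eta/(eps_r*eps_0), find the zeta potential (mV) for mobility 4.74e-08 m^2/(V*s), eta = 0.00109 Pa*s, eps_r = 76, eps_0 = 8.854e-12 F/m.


Smoluchowski equation: zeta = mu * eta / (eps_r * eps_0)
zeta = 4.74e-08 * 0.00109 / (76 * 8.854e-12)
zeta = 0.076781 V = 76.78 mV

76.78


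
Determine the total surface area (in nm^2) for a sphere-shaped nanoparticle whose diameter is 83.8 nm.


Radius r = 83.8/2 = 41.9 nm
Surface area SA = 4 * pi * r^2
SA = 4 * pi * (41.9)^2
SA = 22061.65 nm^2

22061.65


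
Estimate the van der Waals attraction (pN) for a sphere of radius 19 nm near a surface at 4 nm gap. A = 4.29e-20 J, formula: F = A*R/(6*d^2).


Convert to SI: R = 19 nm = 1.9e-08 m, d = 4 nm = 4e-09 m
F = A * R / (6 * d^2)
F = 4.29e-20 * 1.9e-08 / (6 * (4e-09)^2)
F = 8.49063e-12 N = 8.491 pN

8.491


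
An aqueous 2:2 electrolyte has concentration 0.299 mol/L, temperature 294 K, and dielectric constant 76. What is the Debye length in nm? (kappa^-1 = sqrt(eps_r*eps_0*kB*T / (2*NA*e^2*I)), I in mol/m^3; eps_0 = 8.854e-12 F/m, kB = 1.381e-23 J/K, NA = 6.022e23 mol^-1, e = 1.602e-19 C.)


Ionic strength I = 0.299 * 2^2 * 1000 = 1196 mol/m^3
kappa^-1 = sqrt(76 * 8.854e-12 * 1.381e-23 * 294 / (2 * 6.022e23 * (1.602e-19)^2 * 1196))
kappa^-1 = 0.272 nm

0.272


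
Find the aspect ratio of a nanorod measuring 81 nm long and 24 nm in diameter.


Aspect ratio AR = length / diameter
AR = 81 / 24
AR = 3.38

3.38


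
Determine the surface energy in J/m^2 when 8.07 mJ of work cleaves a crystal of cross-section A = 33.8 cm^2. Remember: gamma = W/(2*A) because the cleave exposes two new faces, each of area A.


Convert: A = 33.8 cm^2 = 0.00338 m^2, W = 8.07 mJ = 0.00807 J
Cleaving exposes two faces of area A, so total new surface = 2*A and gamma = W / (2*A)
gamma = 0.00807 / (2 * 0.00338)
gamma = 1.194 J/m^2

1.194


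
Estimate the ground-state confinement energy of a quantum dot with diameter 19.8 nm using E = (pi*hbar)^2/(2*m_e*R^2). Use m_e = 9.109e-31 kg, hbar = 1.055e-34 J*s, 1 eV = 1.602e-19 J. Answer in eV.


Radius R = 19.8/2 = 9.9 nm = 9.9e-09 m
E = (pi * 1.055e-34)^2 / (2 * 9.109e-31 * (9.9e-09)^2)
E(J) = 6.15224e-22
E = E(J) / 1.602e-19 = 0.0038 eV

0.0038


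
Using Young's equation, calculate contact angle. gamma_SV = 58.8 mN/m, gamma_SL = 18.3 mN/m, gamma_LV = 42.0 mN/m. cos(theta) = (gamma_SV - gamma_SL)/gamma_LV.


cos(theta) = (gamma_SV - gamma_SL) / gamma_LV
cos(theta) = (58.8 - 18.3) / 42.0
cos(theta) = 0.964286
theta = arccos(0.964286) = 15.36 degrees

15.36


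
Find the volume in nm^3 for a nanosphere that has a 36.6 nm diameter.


Radius r = 36.6/2 = 18.3 nm
Volume V = (4/3) * pi * r^3
V = (4/3) * pi * (18.3)^3
V = 25670.95 nm^3

25670.95


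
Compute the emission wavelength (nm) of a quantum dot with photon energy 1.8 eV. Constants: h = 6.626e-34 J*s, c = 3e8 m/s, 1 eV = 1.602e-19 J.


Convert energy: E = 1.8 eV = 1.8 * 1.602e-19 = 2.8836e-19 J
lambda = h*c / E = 6.626e-34 * 3e8 / 2.8836e-19
lambda = 6.89347e-07 m = 689.3 nm

689.3


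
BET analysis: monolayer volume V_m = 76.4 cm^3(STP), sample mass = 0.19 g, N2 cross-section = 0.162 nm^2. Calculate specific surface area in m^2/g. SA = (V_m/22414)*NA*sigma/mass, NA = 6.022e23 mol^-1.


Number of moles in monolayer = V_m / 22414 = 76.4 / 22414 = 0.00340858
Number of molecules = moles * NA = 0.00340858 * 6.022e23
SA = molecules * sigma / mass
SA = (76.4 / 22414) * 6.022e23 * 0.162e-18 / 0.19
SA = 1750.2 m^2/g

1750.2


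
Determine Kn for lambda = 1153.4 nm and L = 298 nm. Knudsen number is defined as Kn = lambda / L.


Knudsen number Kn = lambda / L
Kn = 1153.4 / 298
Kn = 3.8705

3.8705


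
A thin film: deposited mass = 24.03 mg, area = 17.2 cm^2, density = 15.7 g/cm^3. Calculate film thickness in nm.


Convert: m = 24.03 mg = 2.4030e-05 kg, A = 17.2 cm^2 = 1.7200e-03 m^2, rho = 15.7 g/cm^3 = 15700 kg/m^3
t = m / (A * rho)
t = 2.4030e-05 / (1.7200e-03 * 15700)
t = 8.8987e-07 m = 889.9 nm

889.9


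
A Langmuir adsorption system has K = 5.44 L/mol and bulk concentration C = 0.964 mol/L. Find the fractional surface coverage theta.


Langmuir isotherm: theta = K*C / (1 + K*C)
K*C = 5.44 * 0.964 = 5.24416
theta = 5.24416 / (1 + 5.24416) = 5.24416 / 6.24416
theta = 0.8399

0.8399


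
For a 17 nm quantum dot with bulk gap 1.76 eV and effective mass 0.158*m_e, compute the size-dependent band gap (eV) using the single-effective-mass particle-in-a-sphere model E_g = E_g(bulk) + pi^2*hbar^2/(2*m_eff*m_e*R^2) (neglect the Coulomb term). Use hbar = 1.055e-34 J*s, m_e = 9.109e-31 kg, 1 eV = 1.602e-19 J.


Radius R = 17/2 nm = 8.5e-09 m
Confinement energy dE = pi^2 * hbar^2 / (2 * m_eff * m_e * R^2)
dE = pi^2 * (1.055e-34)^2 / (2 * 0.158 * 9.109e-31 * (8.5e-09)^2) J, divided by 1.602e-19 J/eV
dE = 0.033 eV
Total band gap = E_g(bulk) + dE = 1.76 + 0.033 = 1.793 eV

1.793


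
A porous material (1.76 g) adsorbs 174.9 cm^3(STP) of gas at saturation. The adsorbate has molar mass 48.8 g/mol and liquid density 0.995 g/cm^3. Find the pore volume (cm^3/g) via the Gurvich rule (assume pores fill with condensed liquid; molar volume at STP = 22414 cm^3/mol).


Moles adsorbed n = V_ads / 22414 = 174.9 / 22414 = 7.803159e-03 mol
Liquid volume V_liq = n * M / rho_liq = 7.803159e-03 * 48.8 / 0.995 = 0.38271 cm^3
Specific pore volume V_pore = V_liq / m_sample = 0.38271 / 1.76
V_pore = 0.2174 cm^3/g

0.2174


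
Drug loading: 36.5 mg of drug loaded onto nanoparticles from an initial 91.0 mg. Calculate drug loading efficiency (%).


Drug loading efficiency = (drug loaded / drug initial) * 100
DLE = 36.5 / 91.0 * 100
DLE = 0.4011 * 100
DLE = 40.11%

40.11


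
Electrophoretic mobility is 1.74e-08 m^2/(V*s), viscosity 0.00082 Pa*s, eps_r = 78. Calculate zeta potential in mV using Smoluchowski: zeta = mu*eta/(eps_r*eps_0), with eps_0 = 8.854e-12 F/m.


Smoluchowski equation: zeta = mu * eta / (eps_r * eps_0)
zeta = 1.74e-08 * 0.00082 / (78 * 8.854e-12)
zeta = 0.02066 V = 20.66 mV

20.66


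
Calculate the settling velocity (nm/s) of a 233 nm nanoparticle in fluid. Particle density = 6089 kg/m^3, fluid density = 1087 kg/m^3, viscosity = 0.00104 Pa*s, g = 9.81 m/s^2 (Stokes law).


Radius R = 233/2 nm = 1.165e-07 m
Density difference = 6089 - 1087 = 5002 kg/m^3
v = 2 * R^2 * (rho_p - rho_f) * g / (9 * eta)
v = 2 * (1.165e-07)^2 * 5002 * 9.81 / (9 * 0.00104)
v = 1.42305e-07 m/s = 142.3045 nm/s

142.3045


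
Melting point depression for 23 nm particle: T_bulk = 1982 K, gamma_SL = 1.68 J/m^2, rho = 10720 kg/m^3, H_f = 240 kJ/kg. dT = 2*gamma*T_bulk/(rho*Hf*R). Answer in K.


Radius R = 23/2 = 11.5 nm = 1.15e-08 m
Convert H_f = 240 kJ/kg = 240000 J/kg
dT = 2 * gamma_SL * T_bulk / (rho * H_f * R)
dT = 2 * 1.68 * 1982 / (10720 * 240000 * 1.15e-08)
dT = 225.1 K

225.1


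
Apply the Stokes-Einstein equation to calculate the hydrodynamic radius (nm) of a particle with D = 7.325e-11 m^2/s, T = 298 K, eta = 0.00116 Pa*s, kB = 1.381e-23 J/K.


Stokes-Einstein: R = kB*T / (6*pi*eta*D)
R = 1.381e-23 * 298 / (6 * pi * 0.00116 * 7.325e-11)
R = 2.56947e-09 m = 2.57 nm

2.57


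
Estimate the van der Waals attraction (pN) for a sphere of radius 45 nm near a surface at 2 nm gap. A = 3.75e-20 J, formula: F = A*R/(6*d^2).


Convert to SI: R = 45 nm = 4.5e-08 m, d = 2 nm = 2e-09 m
F = A * R / (6 * d^2)
F = 3.75e-20 * 4.5e-08 / (6 * (2e-09)^2)
F = 7.03125e-11 N = 70.313 pN

70.313


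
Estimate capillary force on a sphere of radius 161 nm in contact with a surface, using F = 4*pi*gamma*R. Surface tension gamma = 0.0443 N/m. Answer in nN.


Convert radius: R = 161 nm = 1.61e-07 m
F = 4 * pi * gamma * R
F = 4 * pi * 0.0443 * 1.61e-07
F = 8.96271e-08 N = 89.6271 nN

89.6271


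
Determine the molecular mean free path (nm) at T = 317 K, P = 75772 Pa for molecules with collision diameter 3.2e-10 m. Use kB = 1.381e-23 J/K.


Mean free path: lambda = kB*T / (sqrt(2) * pi * d^2 * P)
lambda = 1.381e-23 * 317 / (sqrt(2) * pi * (3.2e-10)^2 * 75772)
lambda = 1.26993e-07 m
lambda = 126.99 nm

126.99


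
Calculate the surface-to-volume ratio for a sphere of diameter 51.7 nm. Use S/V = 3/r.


Radius r = 51.7/2 = 25.85 nm
S/V = 3 / r = 3 / 25.85
S/V = 0.1161 nm^-1

0.1161


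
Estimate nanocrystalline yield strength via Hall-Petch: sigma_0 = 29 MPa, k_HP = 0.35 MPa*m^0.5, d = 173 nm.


d = 173 nm = 1.73e-07 m
sqrt(d) = 0.0004159327
Hall-Petch contribution = k / sqrt(d) = 0.35 / 0.0004159327 = 841.5 MPa
sigma = sigma_0 + k/sqrt(d) = 29 + 841.5 = 870.5 MPa

870.5


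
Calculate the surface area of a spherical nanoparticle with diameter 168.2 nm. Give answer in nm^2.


Radius r = 168.2/2 = 84.1 nm
Surface area SA = 4 * pi * r^2
SA = 4 * pi * (84.1)^2
SA = 88879.55 nm^2

88879.55


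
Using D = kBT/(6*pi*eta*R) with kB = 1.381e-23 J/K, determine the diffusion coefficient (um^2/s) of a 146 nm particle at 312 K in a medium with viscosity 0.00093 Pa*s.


Radius R = 146/2 = 73 nm = 7.3e-08 m
D = kB*T / (6*pi*eta*R)
D = 1.381e-23 * 312 / (6 * pi * 0.00093 * 7.3e-08)
D = 3.36699e-12 m^2/s = 3.367 um^2/s

3.367


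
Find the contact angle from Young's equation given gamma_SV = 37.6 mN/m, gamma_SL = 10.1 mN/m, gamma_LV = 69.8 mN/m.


cos(theta) = (gamma_SV - gamma_SL) / gamma_LV
cos(theta) = (37.6 - 10.1) / 69.8
cos(theta) = 0.393983
theta = arccos(0.393983) = 66.8 degrees

66.8


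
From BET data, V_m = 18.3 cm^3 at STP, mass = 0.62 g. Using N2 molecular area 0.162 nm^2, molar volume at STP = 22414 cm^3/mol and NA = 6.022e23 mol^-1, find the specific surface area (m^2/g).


Number of moles in monolayer = V_m / 22414 = 18.3 / 22414 = 0.00081645
Number of molecules = moles * NA = 0.00081645 * 6.022e23
SA = molecules * sigma / mass
SA = (18.3 / 22414) * 6.022e23 * 0.162e-18 / 0.62
SA = 128.5 m^2/g

128.5


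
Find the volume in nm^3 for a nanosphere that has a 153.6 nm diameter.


Radius r = 153.6/2 = 76.8 nm
Volume V = (4/3) * pi * r^3
V = (4/3) * pi * (76.8)^3
V = 1897458.43 nm^3

1897458.43


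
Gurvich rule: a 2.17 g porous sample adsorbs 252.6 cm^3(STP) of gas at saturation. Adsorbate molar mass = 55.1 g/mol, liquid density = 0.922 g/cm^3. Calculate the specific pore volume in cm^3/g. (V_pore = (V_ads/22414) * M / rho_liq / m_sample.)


Moles adsorbed n = V_ads / 22414 = 252.6 / 22414 = 1.126974e-02 mol
Liquid volume V_liq = n * M / rho_liq = 1.126974e-02 * 55.1 / 0.922 = 0.67350 cm^3
Specific pore volume V_pore = V_liq / m_sample = 0.67350 / 2.17
V_pore = 0.3104 cm^3/g

0.3104


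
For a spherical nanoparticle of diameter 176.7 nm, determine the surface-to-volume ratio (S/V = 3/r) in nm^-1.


Radius r = 176.7/2 = 88.35 nm
S/V = 3 / r = 3 / 88.35
S/V = 0.034 nm^-1

0.034


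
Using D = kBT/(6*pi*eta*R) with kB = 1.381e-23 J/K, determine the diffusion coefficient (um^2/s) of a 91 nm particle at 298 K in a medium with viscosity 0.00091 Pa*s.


Radius R = 91/2 = 45.5 nm = 4.55e-08 m
D = kB*T / (6*pi*eta*R)
D = 1.381e-23 * 298 / (6 * pi * 0.00091 * 4.55e-08)
D = 5.27298e-12 m^2/s = 5.273 um^2/s

5.273


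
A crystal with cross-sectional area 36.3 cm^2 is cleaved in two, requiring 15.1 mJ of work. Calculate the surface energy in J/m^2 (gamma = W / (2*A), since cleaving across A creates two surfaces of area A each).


Convert: A = 36.3 cm^2 = 0.00363 m^2, W = 15.1 mJ = 0.0151 J
Cleaving exposes two faces of area A, so total new surface = 2*A and gamma = W / (2*A)
gamma = 0.0151 / (2 * 0.00363)
gamma = 2.08 J/m^2

2.08


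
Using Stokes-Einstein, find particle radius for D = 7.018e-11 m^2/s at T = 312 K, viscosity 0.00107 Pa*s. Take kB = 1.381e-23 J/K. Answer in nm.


Stokes-Einstein: R = kB*T / (6*pi*eta*D)
R = 1.381e-23 * 312 / (6 * pi * 0.00107 * 7.018e-11)
R = 3.04404e-09 m = 3.04 nm

3.04


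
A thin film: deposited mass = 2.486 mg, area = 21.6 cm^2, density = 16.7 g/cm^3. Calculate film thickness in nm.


Convert: m = 2.486 mg = 2.4860e-06 kg, A = 21.6 cm^2 = 2.1600e-03 m^2, rho = 16.7 g/cm^3 = 16700 kg/m^3
t = m / (A * rho)
t = 2.4860e-06 / (2.1600e-03 * 16700)
t = 6.8918e-08 m = 68.9 nm

68.9


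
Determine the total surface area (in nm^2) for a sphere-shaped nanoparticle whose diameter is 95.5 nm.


Radius r = 95.5/2 = 47.75 nm
Surface area SA = 4 * pi * r^2
SA = 4 * pi * (47.75)^2
SA = 28652.11 nm^2

28652.11


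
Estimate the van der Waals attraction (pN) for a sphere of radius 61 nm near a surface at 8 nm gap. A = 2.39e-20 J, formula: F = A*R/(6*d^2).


Convert to SI: R = 61 nm = 6.1e-08 m, d = 8 nm = 8e-09 m
F = A * R / (6 * d^2)
F = 2.39e-20 * 6.1e-08 / (6 * (8e-09)^2)
F = 3.79661e-12 N = 3.797 pN

3.797


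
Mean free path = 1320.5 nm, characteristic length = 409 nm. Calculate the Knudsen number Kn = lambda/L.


Knudsen number Kn = lambda / L
Kn = 1320.5 / 409
Kn = 3.2286

3.2286


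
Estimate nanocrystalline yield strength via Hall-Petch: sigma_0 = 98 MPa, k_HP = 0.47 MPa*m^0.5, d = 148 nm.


d = 148 nm = 1.48e-07 m
sqrt(d) = 0.0003847077
Hall-Petch contribution = k / sqrt(d) = 0.47 / 0.0003847077 = 1221.7 MPa
sigma = sigma_0 + k/sqrt(d) = 98 + 1221.7 = 1319.7 MPa

1319.7


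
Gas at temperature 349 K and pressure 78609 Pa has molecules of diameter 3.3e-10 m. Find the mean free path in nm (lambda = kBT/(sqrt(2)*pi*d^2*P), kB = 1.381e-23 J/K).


Mean free path: lambda = kB*T / (sqrt(2) * pi * d^2 * P)
lambda = 1.381e-23 * 349 / (sqrt(2) * pi * (3.3e-10)^2 * 78609)
lambda = 1.26723e-07 m
lambda = 126.72 nm

126.72


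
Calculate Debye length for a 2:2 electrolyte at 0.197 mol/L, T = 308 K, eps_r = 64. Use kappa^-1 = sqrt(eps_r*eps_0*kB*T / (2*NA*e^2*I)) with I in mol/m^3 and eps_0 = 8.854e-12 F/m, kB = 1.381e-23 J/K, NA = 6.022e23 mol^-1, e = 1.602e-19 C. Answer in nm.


Ionic strength I = 0.197 * 2^2 * 1000 = 788 mol/m^3
kappa^-1 = sqrt(64 * 8.854e-12 * 1.381e-23 * 308 / (2 * 6.022e23 * (1.602e-19)^2 * 788))
kappa^-1 = 0.315 nm

0.315


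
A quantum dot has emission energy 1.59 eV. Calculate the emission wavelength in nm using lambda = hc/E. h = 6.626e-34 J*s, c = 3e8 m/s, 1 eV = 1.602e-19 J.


Convert energy: E = 1.59 eV = 1.59 * 1.602e-19 = 2.54718e-19 J
lambda = h*c / E = 6.626e-34 * 3e8 / 2.54718e-19
lambda = 7.80392e-07 m = 780.4 nm

780.4


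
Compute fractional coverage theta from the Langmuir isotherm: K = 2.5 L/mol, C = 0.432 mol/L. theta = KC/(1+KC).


Langmuir isotherm: theta = K*C / (1 + K*C)
K*C = 2.5 * 0.432 = 1.08
theta = 1.08 / (1 + 1.08) = 1.08 / 2.08
theta = 0.5192

0.5192


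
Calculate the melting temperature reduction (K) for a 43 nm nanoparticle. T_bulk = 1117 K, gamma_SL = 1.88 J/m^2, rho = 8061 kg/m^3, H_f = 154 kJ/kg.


Radius R = 43/2 = 21.5 nm = 2.15e-08 m
Convert H_f = 154 kJ/kg = 154000 J/kg
dT = 2 * gamma_SL * T_bulk / (rho * H_f * R)
dT = 2 * 1.88 * 1117 / (8061 * 154000 * 2.15e-08)
dT = 157.4 K

157.4


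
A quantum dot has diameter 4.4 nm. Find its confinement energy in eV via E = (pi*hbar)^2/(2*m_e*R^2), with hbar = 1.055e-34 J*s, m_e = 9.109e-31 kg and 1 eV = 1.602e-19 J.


Radius R = 4.4/2 = 2.2 nm = 2.2e-09 m
E = (pi * 1.055e-34)^2 / (2 * 9.109e-31 * (2.2e-09)^2)
E(J) = 1.24583e-20
E = E(J) / 1.602e-19 = 0.0778 eV

0.0778


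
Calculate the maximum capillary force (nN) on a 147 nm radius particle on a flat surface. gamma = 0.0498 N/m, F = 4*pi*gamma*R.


Convert radius: R = 147 nm = 1.47e-07 m
F = 4 * pi * gamma * R
F = 4 * pi * 0.0498 * 1.47e-07
F = 9.19934e-08 N = 91.9934 nN

91.9934


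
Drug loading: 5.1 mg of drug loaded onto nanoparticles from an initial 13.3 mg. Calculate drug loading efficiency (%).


Drug loading efficiency = (drug loaded / drug initial) * 100
DLE = 5.1 / 13.3 * 100
DLE = 0.3835 * 100
DLE = 38.35%

38.35


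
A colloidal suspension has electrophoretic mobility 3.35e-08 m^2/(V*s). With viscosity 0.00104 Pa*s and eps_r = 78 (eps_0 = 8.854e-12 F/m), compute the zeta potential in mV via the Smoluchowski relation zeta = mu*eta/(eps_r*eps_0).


Smoluchowski equation: zeta = mu * eta / (eps_r * eps_0)
zeta = 3.35e-08 * 0.00104 / (78 * 8.854e-12)
zeta = 0.050448 V = 50.45 mV

50.45


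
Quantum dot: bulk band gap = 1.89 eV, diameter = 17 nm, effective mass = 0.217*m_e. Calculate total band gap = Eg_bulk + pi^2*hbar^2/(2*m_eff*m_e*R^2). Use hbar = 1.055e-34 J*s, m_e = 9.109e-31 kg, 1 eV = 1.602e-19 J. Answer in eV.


Radius R = 17/2 nm = 8.5e-09 m
Confinement energy dE = pi^2 * hbar^2 / (2 * m_eff * m_e * R^2)
dE = pi^2 * (1.055e-34)^2 / (2 * 0.217 * 9.109e-31 * (8.5e-09)^2) J, divided by 1.602e-19 J/eV
dE = 0.024 eV
Total band gap = E_g(bulk) + dE = 1.89 + 0.024 = 1.914 eV

1.914


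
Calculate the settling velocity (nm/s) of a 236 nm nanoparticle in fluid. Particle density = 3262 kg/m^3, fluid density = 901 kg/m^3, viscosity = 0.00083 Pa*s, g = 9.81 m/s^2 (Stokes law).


Radius R = 236/2 nm = 1.18e-07 m
Density difference = 3262 - 901 = 2361 kg/m^3
v = 2 * R^2 * (rho_p - rho_f) * g / (9 * eta)
v = 2 * (1.18e-07)^2 * 2361 * 9.81 / (9 * 0.00083)
v = 8.63452e-08 m/s = 86.3452 nm/s

86.3452


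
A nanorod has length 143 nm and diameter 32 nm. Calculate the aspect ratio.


Aspect ratio AR = length / diameter
AR = 143 / 32
AR = 4.47

4.47


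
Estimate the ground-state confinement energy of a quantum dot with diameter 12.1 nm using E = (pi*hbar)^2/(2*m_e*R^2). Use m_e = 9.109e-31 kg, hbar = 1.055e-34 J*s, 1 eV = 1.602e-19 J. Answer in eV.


Radius R = 12.1/2 = 6.05 nm = 6.05e-09 m
E = (pi * 1.055e-34)^2 / (2 * 9.109e-31 * (6.05e-09)^2)
E(J) = 1.64738e-21
E = E(J) / 1.602e-19 = 0.0103 eV

0.0103


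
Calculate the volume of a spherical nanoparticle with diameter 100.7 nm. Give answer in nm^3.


Radius r = 100.7/2 = 50.35 nm
Volume V = (4/3) * pi * r^3
V = (4/3) * pi * (50.35)^3
V = 534671.5 nm^3

534671.5


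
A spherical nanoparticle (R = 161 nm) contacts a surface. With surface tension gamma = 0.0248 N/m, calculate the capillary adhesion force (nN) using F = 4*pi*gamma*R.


Convert radius: R = 161 nm = 1.61e-07 m
F = 4 * pi * gamma * R
F = 4 * pi * 0.0248 * 1.61e-07
F = 5.0175e-08 N = 50.175 nN

50.175


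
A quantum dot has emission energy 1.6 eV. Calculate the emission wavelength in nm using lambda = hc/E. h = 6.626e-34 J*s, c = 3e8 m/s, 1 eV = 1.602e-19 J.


Convert energy: E = 1.6 eV = 1.6 * 1.602e-19 = 2.5632e-19 J
lambda = h*c / E = 6.626e-34 * 3e8 / 2.5632e-19
lambda = 7.75515e-07 m = 775.5 nm

775.5


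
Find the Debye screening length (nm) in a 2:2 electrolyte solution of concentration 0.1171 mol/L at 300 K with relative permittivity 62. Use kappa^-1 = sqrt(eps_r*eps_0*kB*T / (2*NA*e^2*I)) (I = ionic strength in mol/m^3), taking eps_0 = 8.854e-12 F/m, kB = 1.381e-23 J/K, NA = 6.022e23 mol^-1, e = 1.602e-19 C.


Ionic strength I = 0.1171 * 2^2 * 1000 = 468.4 mol/m^3
kappa^-1 = sqrt(62 * 8.854e-12 * 1.381e-23 * 300 / (2 * 6.022e23 * (1.602e-19)^2 * 468.4))
kappa^-1 = 0.396 nm

0.396


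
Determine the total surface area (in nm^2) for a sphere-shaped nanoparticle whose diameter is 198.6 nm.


Radius r = 198.6/2 = 99.3 nm
Surface area SA = 4 * pi * r^2
SA = 4 * pi * (99.3)^2
SA = 123910.57 nm^2

123910.57


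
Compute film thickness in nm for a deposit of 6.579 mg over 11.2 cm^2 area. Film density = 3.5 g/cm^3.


Convert: m = 6.579 mg = 6.5790e-06 kg, A = 11.2 cm^2 = 1.1200e-03 m^2, rho = 3.5 g/cm^3 = 3500 kg/m^3
t = m / (A * rho)
t = 6.5790e-06 / (1.1200e-03 * 3500)
t = 1.6783e-06 m = 1678.3 nm

1678.3


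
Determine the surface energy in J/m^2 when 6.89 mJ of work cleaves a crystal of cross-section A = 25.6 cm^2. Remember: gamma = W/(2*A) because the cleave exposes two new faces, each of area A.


Convert: A = 25.6 cm^2 = 0.00256 m^2, W = 6.89 mJ = 0.00689 J
Cleaving exposes two faces of area A, so total new surface = 2*A and gamma = W / (2*A)
gamma = 0.00689 / (2 * 0.00256)
gamma = 1.346 J/m^2

1.346


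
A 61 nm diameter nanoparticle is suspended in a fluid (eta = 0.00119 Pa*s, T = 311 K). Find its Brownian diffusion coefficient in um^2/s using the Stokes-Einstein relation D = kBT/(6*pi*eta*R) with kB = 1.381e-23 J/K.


Radius R = 61/2 = 30.5 nm = 3.05e-08 m
D = kB*T / (6*pi*eta*R)
D = 1.381e-23 * 311 / (6 * pi * 0.00119 * 3.05e-08)
D = 6.27778e-12 m^2/s = 6.278 um^2/s

6.278


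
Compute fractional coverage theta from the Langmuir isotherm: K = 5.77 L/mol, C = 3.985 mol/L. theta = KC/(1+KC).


Langmuir isotherm: theta = K*C / (1 + K*C)
K*C = 5.77 * 3.985 = 22.99345
theta = 22.99345 / (1 + 22.99345) = 22.99345 / 23.99345
theta = 0.9583

0.9583


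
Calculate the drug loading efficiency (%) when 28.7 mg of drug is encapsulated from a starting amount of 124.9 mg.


Drug loading efficiency = (drug loaded / drug initial) * 100
DLE = 28.7 / 124.9 * 100
DLE = 0.2298 * 100
DLE = 22.98%

22.98


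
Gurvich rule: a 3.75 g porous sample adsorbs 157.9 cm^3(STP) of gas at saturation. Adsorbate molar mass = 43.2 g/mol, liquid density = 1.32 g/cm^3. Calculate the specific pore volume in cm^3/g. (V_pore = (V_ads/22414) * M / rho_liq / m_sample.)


Moles adsorbed n = V_ads / 22414 = 157.9 / 22414 = 7.044704e-03 mol
Liquid volume V_liq = n * M / rho_liq = 7.044704e-03 * 43.2 / 1.32 = 0.23055 cm^3
Specific pore volume V_pore = V_liq / m_sample = 0.23055 / 3.75
V_pore = 0.0615 cm^3/g

0.0615


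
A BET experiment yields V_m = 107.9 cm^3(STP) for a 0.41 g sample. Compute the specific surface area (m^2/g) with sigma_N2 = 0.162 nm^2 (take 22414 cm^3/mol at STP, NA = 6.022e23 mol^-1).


Number of moles in monolayer = V_m / 22414 = 107.9 / 22414 = 0.00481396
Number of molecules = moles * NA = 0.00481396 * 6.022e23
SA = molecules * sigma / mass
SA = (107.9 / 22414) * 6.022e23 * 0.162e-18 / 0.41
SA = 1145.4 m^2/g

1145.4


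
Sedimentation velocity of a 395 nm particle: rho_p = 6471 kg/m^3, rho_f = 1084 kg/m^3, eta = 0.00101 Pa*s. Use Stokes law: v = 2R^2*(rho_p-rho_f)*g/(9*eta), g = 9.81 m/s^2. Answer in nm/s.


Radius R = 395/2 nm = 1.975e-07 m
Density difference = 6471 - 1084 = 5387 kg/m^3
v = 2 * R^2 * (rho_p - rho_f) * g / (9 * eta)
v = 2 * (1.975e-07)^2 * 5387 * 9.81 / (9 * 0.00101)
v = 4.53541e-07 m/s = 453.5407 nm/s

453.5407


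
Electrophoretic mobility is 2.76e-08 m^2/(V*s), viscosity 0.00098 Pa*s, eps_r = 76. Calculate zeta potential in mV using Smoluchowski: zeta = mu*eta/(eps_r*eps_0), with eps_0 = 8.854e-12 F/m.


Smoluchowski equation: zeta = mu * eta / (eps_r * eps_0)
zeta = 2.76e-08 * 0.00098 / (76 * 8.854e-12)
zeta = 0.040196 V = 40.2 mV

40.2


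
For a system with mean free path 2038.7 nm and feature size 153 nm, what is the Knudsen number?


Knudsen number Kn = lambda / L
Kn = 2038.7 / 153
Kn = 13.3248

13.3248


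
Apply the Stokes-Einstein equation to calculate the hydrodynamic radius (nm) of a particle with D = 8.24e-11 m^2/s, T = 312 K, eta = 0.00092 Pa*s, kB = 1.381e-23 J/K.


Stokes-Einstein: R = kB*T / (6*pi*eta*D)
R = 1.381e-23 * 312 / (6 * pi * 0.00092 * 8.24e-11)
R = 3.01531e-09 m = 3.02 nm

3.02


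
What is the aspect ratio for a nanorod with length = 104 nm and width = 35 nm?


Aspect ratio AR = length / diameter
AR = 104 / 35
AR = 2.97

2.97


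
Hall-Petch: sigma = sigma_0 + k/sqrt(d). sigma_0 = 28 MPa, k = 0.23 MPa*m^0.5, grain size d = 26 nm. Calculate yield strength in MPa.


d = 26 nm = 2.6e-08 m
sqrt(d) = 0.0001612452
Hall-Petch contribution = k / sqrt(d) = 0.23 / 0.0001612452 = 1426.4 MPa
sigma = sigma_0 + k/sqrt(d) = 28 + 1426.4 = 1454.4 MPa

1454.4


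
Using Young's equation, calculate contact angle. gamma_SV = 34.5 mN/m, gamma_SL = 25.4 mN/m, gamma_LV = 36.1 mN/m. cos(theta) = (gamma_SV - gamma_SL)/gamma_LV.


cos(theta) = (gamma_SV - gamma_SL) / gamma_LV
cos(theta) = (34.5 - 25.4) / 36.1
cos(theta) = 0.252078
theta = arccos(0.252078) = 75.4 degrees

75.4


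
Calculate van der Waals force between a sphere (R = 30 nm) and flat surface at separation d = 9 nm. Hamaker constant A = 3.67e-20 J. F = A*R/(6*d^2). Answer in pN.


Convert to SI: R = 30 nm = 3e-08 m, d = 9 nm = 9e-09 m
F = A * R / (6 * d^2)
F = 3.67e-20 * 3e-08 / (6 * (9e-09)^2)
F = 2.26543e-12 N = 2.265 pN

2.265


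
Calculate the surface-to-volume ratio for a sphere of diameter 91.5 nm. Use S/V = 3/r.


Radius r = 91.5/2 = 45.75 nm
S/V = 3 / r = 3 / 45.75
S/V = 0.0656 nm^-1

0.0656


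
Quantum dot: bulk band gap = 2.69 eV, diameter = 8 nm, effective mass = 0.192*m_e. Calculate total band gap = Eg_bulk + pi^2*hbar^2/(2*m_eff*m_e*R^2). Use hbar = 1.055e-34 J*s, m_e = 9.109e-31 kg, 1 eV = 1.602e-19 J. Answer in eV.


Radius R = 8/2 nm = 4e-09 m
Confinement energy dE = pi^2 * hbar^2 / (2 * m_eff * m_e * R^2)
dE = pi^2 * (1.055e-34)^2 / (2 * 0.192 * 9.109e-31 * (4e-09)^2) J, divided by 1.602e-19 J/eV
dE = 0.1225 eV
Total band gap = E_g(bulk) + dE = 2.69 + 0.1225 = 2.8125 eV

2.8125


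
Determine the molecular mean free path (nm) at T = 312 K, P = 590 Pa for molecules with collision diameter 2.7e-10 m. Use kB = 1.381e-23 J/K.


Mean free path: lambda = kB*T / (sqrt(2) * pi * d^2 * P)
lambda = 1.381e-23 * 312 / (sqrt(2) * pi * (2.7e-10)^2 * 590)
lambda = 2.25478e-05 m
lambda = 22547.78 nm

22547.78


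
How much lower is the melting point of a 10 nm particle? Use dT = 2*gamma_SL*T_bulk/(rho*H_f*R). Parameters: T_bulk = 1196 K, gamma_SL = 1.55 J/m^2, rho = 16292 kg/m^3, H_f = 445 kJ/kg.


Radius R = 10/2 = 5 nm = 5e-09 m
Convert H_f = 445 kJ/kg = 445000 J/kg
dT = 2 * gamma_SL * T_bulk / (rho * H_f * R)
dT = 2 * 1.55 * 1196 / (16292 * 445000 * 5e-09)
dT = 102.3 K

102.3


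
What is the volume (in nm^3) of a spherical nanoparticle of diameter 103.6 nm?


Radius r = 103.6/2 = 51.8 nm
Volume V = (4/3) * pi * r^3
V = (4/3) * pi * (51.8)^3
V = 582207.62 nm^3

582207.62


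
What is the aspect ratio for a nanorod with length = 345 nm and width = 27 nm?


Aspect ratio AR = length / diameter
AR = 345 / 27
AR = 12.78

12.78


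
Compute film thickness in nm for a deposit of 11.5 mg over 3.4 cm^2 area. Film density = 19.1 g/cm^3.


Convert: m = 11.5 mg = 1.1500e-05 kg, A = 3.4 cm^2 = 3.4000e-04 m^2, rho = 19.1 g/cm^3 = 19100 kg/m^3
t = m / (A * rho)
t = 1.1500e-05 / (3.4000e-04 * 19100)
t = 1.7709e-06 m = 1770.9 nm

1770.9


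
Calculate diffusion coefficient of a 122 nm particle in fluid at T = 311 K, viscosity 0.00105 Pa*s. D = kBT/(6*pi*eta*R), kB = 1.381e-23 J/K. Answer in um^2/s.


Radius R = 122/2 = 61 nm = 6.1e-08 m
D = kB*T / (6*pi*eta*R)
D = 1.381e-23 * 311 / (6 * pi * 0.00105 * 6.1e-08)
D = 3.55741e-12 m^2/s = 3.557 um^2/s

3.557


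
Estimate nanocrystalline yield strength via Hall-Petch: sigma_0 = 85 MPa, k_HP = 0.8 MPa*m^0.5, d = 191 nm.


d = 191 nm = 1.91e-07 m
sqrt(d) = 0.0004370355
Hall-Petch contribution = k / sqrt(d) = 0.8 / 0.0004370355 = 1830.5 MPa
sigma = sigma_0 + k/sqrt(d) = 85 + 1830.5 = 1915.5 MPa

1915.5


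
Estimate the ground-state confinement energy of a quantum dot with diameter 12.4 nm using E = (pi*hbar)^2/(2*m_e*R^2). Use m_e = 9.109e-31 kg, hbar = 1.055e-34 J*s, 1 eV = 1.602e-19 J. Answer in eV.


Radius R = 12.4/2 = 6.2 nm = 6.2e-09 m
E = (pi * 1.055e-34)^2 / (2 * 9.109e-31 * (6.2e-09)^2)
E(J) = 1.56863e-21
E = E(J) / 1.602e-19 = 0.0098 eV

0.0098


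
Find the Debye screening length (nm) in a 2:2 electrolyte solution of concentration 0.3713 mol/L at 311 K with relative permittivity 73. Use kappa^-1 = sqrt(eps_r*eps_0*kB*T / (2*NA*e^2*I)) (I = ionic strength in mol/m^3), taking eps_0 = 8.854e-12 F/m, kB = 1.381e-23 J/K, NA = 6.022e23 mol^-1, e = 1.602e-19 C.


Ionic strength I = 0.3713 * 2^2 * 1000 = 1485.2 mol/m^3
kappa^-1 = sqrt(73 * 8.854e-12 * 1.381e-23 * 311 / (2 * 6.022e23 * (1.602e-19)^2 * 1485.2))
kappa^-1 = 0.246 nm

0.246


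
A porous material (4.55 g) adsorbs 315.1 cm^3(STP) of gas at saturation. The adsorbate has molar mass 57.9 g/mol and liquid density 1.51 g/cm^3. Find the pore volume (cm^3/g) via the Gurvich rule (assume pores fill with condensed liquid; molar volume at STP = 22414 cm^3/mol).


Moles adsorbed n = V_ads / 22414 = 315.1 / 22414 = 1.405818e-02 mol
Liquid volume V_liq = n * M / rho_liq = 1.405818e-02 * 57.9 / 1.51 = 0.53905 cm^3
Specific pore volume V_pore = V_liq / m_sample = 0.53905 / 4.55
V_pore = 0.1185 cm^3/g

0.1185


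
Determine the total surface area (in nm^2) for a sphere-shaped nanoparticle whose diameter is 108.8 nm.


Radius r = 108.8/2 = 54.4 nm
Surface area SA = 4 * pi * r^2
SA = 4 * pi * (54.4)^2
SA = 37188.41 nm^2

37188.41


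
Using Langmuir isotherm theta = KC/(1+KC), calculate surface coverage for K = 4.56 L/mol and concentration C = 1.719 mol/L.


Langmuir isotherm: theta = K*C / (1 + K*C)
K*C = 4.56 * 1.719 = 7.83864
theta = 7.83864 / (1 + 7.83864) = 7.83864 / 8.83864
theta = 0.8869

0.8869


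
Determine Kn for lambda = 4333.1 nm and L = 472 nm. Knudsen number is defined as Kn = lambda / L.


Knudsen number Kn = lambda / L
Kn = 4333.1 / 472
Kn = 9.1803

9.1803


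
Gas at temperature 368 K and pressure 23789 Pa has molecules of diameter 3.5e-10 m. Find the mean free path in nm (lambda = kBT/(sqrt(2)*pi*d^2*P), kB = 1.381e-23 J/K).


Mean free path: lambda = kB*T / (sqrt(2) * pi * d^2 * P)
lambda = 1.381e-23 * 368 / (sqrt(2) * pi * (3.5e-10)^2 * 23789)
lambda = 3.92522e-07 m
lambda = 392.52 nm

392.52


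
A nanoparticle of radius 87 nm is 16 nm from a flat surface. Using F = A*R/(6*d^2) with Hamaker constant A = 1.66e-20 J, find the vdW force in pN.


Convert to SI: R = 87 nm = 8.7e-08 m, d = 16 nm = 1.6e-08 m
F = A * R / (6 * d^2)
F = 1.66e-20 * 8.7e-08 / (6 * (1.6e-08)^2)
F = 9.40234e-13 N = 0.94 pN

0.94


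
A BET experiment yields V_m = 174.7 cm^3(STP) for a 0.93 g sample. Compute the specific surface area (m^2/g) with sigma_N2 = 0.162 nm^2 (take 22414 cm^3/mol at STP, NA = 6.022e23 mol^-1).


Number of moles in monolayer = V_m / 22414 = 174.7 / 22414 = 0.00779424
Number of molecules = moles * NA = 0.00779424 * 6.022e23
SA = molecules * sigma / mass
SA = (174.7 / 22414) * 6.022e23 * 0.162e-18 / 0.93
SA = 817.6 m^2/g

817.6


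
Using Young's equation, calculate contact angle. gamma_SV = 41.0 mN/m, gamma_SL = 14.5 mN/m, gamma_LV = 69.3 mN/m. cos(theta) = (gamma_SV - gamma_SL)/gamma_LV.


cos(theta) = (gamma_SV - gamma_SL) / gamma_LV
cos(theta) = (41.0 - 14.5) / 69.3
cos(theta) = 0.382395
theta = arccos(0.382395) = 67.52 degrees

67.52


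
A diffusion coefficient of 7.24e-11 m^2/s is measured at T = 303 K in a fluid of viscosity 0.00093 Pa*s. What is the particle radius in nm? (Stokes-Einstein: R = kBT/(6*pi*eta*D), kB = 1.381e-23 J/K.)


Stokes-Einstein: R = kB*T / (6*pi*eta*D)
R = 1.381e-23 * 303 / (6 * pi * 0.00093 * 7.24e-11)
R = 3.29696e-09 m = 3.3 nm

3.3


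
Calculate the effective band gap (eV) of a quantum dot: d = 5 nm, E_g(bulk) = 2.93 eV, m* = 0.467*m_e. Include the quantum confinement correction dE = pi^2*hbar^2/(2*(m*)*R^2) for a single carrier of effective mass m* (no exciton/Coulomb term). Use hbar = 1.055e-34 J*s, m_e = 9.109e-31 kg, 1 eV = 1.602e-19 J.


Radius R = 5/2 nm = 2.5e-09 m
Confinement energy dE = pi^2 * hbar^2 / (2 * m_eff * m_e * R^2)
dE = pi^2 * (1.055e-34)^2 / (2 * 0.467 * 9.109e-31 * (2.5e-09)^2) J, divided by 1.602e-19 J/eV
dE = 0.129 eV
Total band gap = E_g(bulk) + dE = 2.93 + 0.129 = 3.059 eV

3.059


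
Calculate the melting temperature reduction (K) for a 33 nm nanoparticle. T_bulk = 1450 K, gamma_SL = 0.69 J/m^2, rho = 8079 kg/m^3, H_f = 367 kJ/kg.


Radius R = 33/2 = 16.5 nm = 1.65e-08 m
Convert H_f = 367 kJ/kg = 367000 J/kg
dT = 2 * gamma_SL * T_bulk / (rho * H_f * R)
dT = 2 * 0.69 * 1450 / (8079 * 367000 * 1.65e-08)
dT = 40.9 K

40.9


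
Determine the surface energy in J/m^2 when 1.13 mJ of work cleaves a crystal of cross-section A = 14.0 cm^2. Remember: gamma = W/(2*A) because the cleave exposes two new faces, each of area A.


Convert: A = 14.0 cm^2 = 0.0014 m^2, W = 1.13 mJ = 0.00113 J
Cleaving exposes two faces of area A, so total new surface = 2*A and gamma = W / (2*A)
gamma = 0.00113 / (2 * 0.0014)
gamma = 0.404 J/m^2

0.404


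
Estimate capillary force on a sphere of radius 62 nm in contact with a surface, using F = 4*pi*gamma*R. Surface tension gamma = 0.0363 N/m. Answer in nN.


Convert radius: R = 62 nm = 6.2e-08 m
F = 4 * pi * gamma * R
F = 4 * pi * 0.0363 * 6.2e-08
F = 2.82819e-08 N = 28.2819 nN

28.2819
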